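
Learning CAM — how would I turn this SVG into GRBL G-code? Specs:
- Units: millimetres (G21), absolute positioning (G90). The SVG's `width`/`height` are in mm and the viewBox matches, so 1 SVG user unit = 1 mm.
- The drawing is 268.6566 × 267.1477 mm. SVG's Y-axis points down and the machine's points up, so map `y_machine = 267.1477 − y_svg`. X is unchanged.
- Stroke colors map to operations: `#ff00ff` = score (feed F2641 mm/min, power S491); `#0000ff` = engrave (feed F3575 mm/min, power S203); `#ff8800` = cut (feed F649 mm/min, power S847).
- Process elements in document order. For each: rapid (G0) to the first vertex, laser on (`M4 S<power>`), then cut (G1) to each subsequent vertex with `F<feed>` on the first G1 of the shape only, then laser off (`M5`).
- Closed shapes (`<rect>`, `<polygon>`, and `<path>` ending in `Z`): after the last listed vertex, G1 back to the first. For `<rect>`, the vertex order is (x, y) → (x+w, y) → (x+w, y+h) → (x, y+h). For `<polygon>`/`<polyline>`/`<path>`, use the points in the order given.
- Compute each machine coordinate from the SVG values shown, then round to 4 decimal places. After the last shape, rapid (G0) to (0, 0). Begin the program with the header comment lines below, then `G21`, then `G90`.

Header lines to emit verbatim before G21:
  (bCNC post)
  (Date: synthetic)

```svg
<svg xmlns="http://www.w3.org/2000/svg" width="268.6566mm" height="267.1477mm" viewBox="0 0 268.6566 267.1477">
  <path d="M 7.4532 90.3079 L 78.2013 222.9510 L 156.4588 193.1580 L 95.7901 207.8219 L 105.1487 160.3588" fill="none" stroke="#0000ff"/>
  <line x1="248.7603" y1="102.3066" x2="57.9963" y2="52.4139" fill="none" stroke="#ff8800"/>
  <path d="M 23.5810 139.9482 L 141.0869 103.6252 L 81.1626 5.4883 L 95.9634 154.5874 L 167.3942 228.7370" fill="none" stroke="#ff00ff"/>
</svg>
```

(bCNC post)
(Date: synthetic)
G21
G90
G0 X7.4532 Y176.8398
M4 S203
G1 X78.2013 Y44.1967 F3575
G1 X156.4588 Y73.9897
G1 X95.7901 Y59.3258
G1 X105.1487 Y106.7889
M5
G0 X248.7603 Y164.8411
M4 S847
G1 X57.9963 Y214.7338 F649
M5
G0 X23.5810 Y127.1995
M4 S491
G1 X141.0869 Y163.5225 F2641
G1 X81.1626 Y261.6594
G1 X95.9634 Y112.5603
G1 X167.3942 Y38.4107
M5
G0 X0.0000 Y0.0000

Since the viewBox matches the mm dimensions, user units are millimetres directly. The only transform is the Y-flip y_m = 267.1477 − y_svg.

Shape 1 is a open polyline drawn with `<path>`. Its stroke #0000ff means engrave at S203, F3575. After flipping Y the toolpath is (7.4532,176.8398) → (78.2013,44.1967) → (156.4588,73.9897) → (95.7901,59.3258) → (105.1487,106.7889).

Shape 2 is a line segment drawn with `<line>`. Its stroke #ff8800 means cut at S847, F649. After flipping Y the toolpath is (248.7603,164.8411) → (57.9963,214.7338).

Shape 3 is a open polyline drawn with `<path>`. Its stroke #ff00ff means score at S491, F2641. After flipping Y the toolpath is (23.5810,127.1995) → (141.0869,163.5225) → (81.1626,261.6594) → (95.9634,112.5603) → (167.3942,38.4107).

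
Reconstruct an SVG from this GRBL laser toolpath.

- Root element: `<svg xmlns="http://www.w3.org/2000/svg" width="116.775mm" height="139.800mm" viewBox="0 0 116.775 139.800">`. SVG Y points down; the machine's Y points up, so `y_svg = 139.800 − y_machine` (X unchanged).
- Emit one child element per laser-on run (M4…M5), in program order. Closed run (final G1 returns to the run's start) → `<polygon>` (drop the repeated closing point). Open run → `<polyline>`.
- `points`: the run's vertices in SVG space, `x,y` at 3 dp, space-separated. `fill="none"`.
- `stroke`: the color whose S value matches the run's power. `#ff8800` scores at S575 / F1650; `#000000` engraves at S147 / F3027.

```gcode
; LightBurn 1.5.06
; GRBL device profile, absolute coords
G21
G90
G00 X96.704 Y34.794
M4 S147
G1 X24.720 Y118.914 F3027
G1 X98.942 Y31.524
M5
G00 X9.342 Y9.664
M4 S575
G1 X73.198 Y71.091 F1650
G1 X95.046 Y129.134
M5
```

Each laser-on run becomes one SVG element. Flip Y back into SVG space with y_svg = 139.800 − y_machine.

Run 1: S147 ⇒ engrave layer `#000000`. The run is open, so emit a `<polyline>` with points (Y-flipped): 96.704,105.006 24.720,20.886 98.942,108.276.

Run 2: S575 ⇒ score layer `#ff8800`. The run is open, so emit a `<polyline>` with points (Y-flipped): 9.342,130.136 73.198,68.709 95.046,10.666.

<svg xmlns="http://www.w3.org/2000/svg" width="116.775mm" height="139.800mm" viewBox="0 0 116.775 139.800">
  <polyline points="96.704,105.006 24.720,20.886 98.942,108.276" fill="none" stroke="#000000"/>
  <polyline points="9.342,130.136 73.198,68.709 95.046,10.666" fill="none" stroke="#ff8800"/>
</svg>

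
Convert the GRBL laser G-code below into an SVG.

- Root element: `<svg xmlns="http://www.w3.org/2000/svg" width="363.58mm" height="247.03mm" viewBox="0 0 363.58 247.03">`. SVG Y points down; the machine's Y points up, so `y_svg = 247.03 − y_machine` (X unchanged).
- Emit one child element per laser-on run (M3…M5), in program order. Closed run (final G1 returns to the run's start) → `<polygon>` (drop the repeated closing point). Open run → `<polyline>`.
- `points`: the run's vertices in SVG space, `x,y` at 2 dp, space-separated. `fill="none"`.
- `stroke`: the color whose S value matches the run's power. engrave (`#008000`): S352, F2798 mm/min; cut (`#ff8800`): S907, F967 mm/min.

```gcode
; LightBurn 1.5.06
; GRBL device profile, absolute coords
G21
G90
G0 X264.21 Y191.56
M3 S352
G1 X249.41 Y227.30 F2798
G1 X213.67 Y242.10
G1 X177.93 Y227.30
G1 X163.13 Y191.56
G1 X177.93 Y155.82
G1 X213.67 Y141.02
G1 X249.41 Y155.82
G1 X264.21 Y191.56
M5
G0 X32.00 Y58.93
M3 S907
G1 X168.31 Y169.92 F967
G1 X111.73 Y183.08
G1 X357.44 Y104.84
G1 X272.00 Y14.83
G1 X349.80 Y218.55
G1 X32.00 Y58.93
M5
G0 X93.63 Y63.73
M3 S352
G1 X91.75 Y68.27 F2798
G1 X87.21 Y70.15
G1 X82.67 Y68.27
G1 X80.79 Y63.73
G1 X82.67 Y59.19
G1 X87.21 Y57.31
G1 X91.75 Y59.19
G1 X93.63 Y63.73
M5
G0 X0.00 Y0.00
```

<svg xmlns="http://www.w3.org/2000/svg" width="363.58mm" height="247.03mm" viewBox="0 0 363.58 247.03">
  <polygon points="264.21,55.47 249.41,19.73 213.67,4.93 177.93,19.73 163.13,55.47 177.93,91.21 213.67,106.01 249.41,91.21" fill="none" stroke="#008000"/>
  <polygon points="32.00,188.10 168.31,77.11 111.73,63.95 357.44,142.19 272.00,232.20 349.80,28.48" fill="none" stroke="#ff8800"/>
  <polygon points="93.63,183.30 91.75,178.76 87.21,176.88 82.67,178.76 80.79,183.30 82.67,187.84 87.21,189.72 91.75,187.84" fill="none" stroke="#008000"/>
</svg>

y_svg = 247.03 − y_m.

[1] S352→`#008000` (engrave); closed run; points: 264.21,55.47 249.41,19.73 213.67,4.93 177.93,19.73 163.13,55.47 177.93,91.21 213.67,106.01 249.41,91.21

[2] S907→`#ff8800` (cut); closed run; points: 32.00,188.10 168.31,77.11 111.73,63.95 357.44,142.19 272.00,232.20 349.80,28.48

[3] S352→`#008000` (engrave); closed run; points: 93.63,183.30 91.75,178.76 87.21,176.88 82.67,178.76 80.79,183.30 82.67,187.84 87.21,189.72 91.75,187.84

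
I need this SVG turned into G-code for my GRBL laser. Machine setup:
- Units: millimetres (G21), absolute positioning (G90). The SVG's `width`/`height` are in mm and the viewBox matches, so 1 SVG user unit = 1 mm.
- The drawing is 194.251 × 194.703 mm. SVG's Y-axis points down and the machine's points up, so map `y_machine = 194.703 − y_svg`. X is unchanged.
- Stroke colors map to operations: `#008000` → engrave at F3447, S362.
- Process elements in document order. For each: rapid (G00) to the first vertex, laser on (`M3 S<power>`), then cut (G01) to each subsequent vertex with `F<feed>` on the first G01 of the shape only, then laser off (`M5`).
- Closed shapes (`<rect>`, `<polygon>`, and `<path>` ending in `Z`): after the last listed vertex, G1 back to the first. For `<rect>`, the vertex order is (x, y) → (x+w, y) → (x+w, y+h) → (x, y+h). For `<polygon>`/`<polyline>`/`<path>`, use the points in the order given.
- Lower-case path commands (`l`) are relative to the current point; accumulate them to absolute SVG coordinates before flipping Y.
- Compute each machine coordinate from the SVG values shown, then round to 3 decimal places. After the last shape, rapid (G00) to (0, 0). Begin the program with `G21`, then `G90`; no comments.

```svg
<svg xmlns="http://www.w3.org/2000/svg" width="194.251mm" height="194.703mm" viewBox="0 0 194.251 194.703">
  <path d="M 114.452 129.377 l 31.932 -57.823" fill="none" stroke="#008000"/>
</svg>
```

1 u = 1 mm; y_m = 194.703 − y.

[1] `<path>` line segment, #008000→engrave S362 F3447: (114.452,65.326) → (146.384,123.149)

G21
G90
G00 X114.452 Y65.326
M3 S362
G01 X146.384 Y123.149 F3447
M5
G00 X0.000 Y0.000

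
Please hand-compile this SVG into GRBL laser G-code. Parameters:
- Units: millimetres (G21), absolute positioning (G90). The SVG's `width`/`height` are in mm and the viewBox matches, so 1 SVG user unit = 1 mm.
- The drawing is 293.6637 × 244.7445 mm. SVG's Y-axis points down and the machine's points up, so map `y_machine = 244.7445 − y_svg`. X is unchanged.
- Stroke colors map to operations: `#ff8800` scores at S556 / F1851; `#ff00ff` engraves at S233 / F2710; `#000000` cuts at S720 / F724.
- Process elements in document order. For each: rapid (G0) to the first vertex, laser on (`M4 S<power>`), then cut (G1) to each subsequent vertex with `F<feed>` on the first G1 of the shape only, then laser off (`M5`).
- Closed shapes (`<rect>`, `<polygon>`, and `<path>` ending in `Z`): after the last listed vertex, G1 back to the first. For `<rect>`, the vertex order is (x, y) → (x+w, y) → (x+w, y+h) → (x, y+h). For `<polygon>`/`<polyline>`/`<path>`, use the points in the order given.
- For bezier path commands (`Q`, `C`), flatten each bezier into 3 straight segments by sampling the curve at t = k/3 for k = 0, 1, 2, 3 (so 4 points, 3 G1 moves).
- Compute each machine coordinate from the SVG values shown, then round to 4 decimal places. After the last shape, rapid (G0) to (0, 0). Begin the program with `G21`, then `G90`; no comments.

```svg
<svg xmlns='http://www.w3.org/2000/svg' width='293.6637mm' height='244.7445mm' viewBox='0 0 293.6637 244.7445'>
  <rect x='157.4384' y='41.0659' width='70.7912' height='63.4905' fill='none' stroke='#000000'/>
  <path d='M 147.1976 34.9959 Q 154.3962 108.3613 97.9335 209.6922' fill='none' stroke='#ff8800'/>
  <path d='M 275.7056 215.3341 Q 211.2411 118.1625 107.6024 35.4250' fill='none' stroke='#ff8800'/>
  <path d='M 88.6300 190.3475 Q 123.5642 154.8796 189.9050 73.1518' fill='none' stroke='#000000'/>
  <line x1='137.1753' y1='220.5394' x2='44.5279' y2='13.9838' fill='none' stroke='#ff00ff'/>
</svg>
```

G21
G90
G0 X157.4384 Y203.6786
M4 S720
G1 X228.2296 Y203.6786 F724
G1 X228.2296 Y140.1881
G1 X157.4384 Y140.1881
G1 X157.4384 Y203.6786
M5
G0 X147.1976 Y209.7486
M4 S556
G1 X144.9232 Y157.7311 F1851
G1 X128.5018 Y99.4990
G1 X97.9335 Y35.0523
M5
G0 X275.7056 Y29.4104
M4 S556
G1 X228.3766 Y92.5877 F1851
G1 X172.3422 Y152.5574
G1 X107.6024 Y209.3195
M5
G0 X88.6300 Y54.3970
M4 S720
G1 X115.4091 Y83.1823 F724
G1 X149.1674 Y122.2475
G1 X189.9050 Y171.5927
M5
G0 X137.1753 Y24.2051
M4 S233
G1 X44.5279 Y230.7607 F2710
M5
G0 X0.0000 Y0.0000

1 u = 1 mm; y_m = 244.7445 − y.

[1] `<rect>` rectangle, #000000→cut S720 F724: (157.4384,203.6786) → (228.2296,203.6786) → (228.2296,140.1881) → (157.4384,140.1881) → (157.4384,203.6786) (closed)

[2] `<path>` quadratic bezier, #ff8800→score S556 F1851: (147.1976,209.7486) → (144.9232,157.7311) → (128.5018,99.4990) → (97.9335,35.0523)

[3] `<path>` quadratic bezier, #ff8800→score S556 F1851: (275.7056,29.4104) → (228.3766,92.5877) → (172.3422,152.5574) → (107.6024,209.3195)

[4] `<path>` quadratic bezier, #000000→cut S720 F724: (88.6300,54.3970) → (115.4091,83.1823) → (149.1674,122.2475) → (189.9050,171.5927)

[5] `<line>` line segment, #ff00ff→engrave S233 F2710: (137.1753,24.2051) → (44.5279,230.7607)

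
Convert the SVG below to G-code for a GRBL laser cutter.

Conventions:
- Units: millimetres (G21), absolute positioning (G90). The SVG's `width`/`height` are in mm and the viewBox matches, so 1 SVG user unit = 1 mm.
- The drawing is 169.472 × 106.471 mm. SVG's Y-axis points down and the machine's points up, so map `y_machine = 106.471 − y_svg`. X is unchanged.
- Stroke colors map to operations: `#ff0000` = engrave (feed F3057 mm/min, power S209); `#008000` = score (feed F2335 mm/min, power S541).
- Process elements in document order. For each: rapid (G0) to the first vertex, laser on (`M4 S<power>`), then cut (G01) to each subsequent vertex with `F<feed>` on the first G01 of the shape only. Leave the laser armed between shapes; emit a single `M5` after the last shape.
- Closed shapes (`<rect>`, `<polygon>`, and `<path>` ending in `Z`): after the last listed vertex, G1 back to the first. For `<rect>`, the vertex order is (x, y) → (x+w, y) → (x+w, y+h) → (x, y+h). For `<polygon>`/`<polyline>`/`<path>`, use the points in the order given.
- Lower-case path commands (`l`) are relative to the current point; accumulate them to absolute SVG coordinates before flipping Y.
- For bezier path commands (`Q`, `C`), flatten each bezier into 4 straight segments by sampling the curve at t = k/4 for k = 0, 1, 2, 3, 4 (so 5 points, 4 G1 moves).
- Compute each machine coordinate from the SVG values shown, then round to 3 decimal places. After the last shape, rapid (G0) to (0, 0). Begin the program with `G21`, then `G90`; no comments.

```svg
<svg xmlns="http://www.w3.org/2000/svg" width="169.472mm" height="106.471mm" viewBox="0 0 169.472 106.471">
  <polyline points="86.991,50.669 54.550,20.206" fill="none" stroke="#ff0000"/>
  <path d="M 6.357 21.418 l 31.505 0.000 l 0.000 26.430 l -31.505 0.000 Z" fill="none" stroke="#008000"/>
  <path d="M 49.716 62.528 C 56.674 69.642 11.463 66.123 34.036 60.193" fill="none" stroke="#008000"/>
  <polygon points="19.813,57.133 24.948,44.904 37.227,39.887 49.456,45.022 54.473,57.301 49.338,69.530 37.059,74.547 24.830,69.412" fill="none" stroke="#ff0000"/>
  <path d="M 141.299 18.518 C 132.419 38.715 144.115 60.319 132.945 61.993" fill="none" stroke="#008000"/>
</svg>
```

G21
G90
G0 X86.991 Y55.802
M4 S209
G01 X54.550 Y86.265 F3057
G0 X6.357 Y85.053
M4 S541
G01 X37.862 Y85.053 F2335
G01 X37.862 Y58.623
G01 X6.357 Y58.623
G01 X6.357 Y85.053
G0 X49.716 Y43.943
M4 S541
G01 X47.027 Y40.473 F2335
G01 X36.020 Y40.219
G01 X27.941 Y42.411
G01 X34.036 Y46.278
G0 X19.813 Y49.338
M4 S209
G01 X24.948 Y61.567 F3057
G01 X37.227 Y66.584
G01 X49.456 Y61.449
G01 X54.473 Y49.170
G01 X49.338 Y36.941
G01 X37.059 Y31.924
G01 X24.830 Y37.059
G01 X19.813 Y49.338
G0 X141.299 Y87.953
M4 S541
G01 X137.818 Y72.875 F2335
G01 X137.981 Y59.269
G01 X137.714 Y49.137
G01 X132.945 Y44.478
M5
G0 X0.000 Y0.000

Since the viewBox matches the mm dimensions, user units are millimetres directly. The only transform is the Y-flip y_m = 106.471 − y_svg.

Shape 1 is a line segment drawn with `<polyline>`. Its stroke #ff0000 means engrave at S209, F3057. After flipping Y the toolpath is (86.991,55.802) → (54.550,86.265).

Shape 2 is a rectangle drawn with `<path>`. Its stroke #008000 means score at S541, F2335. After flipping Y the toolpath is (6.357,85.053) → (37.862,85.053) → (37.862,58.623) → (6.357,58.623) → (6.357,85.053), returning to the start.

Shape 3 is a cubic bezier drawn with `<path>`. Its stroke #008000 means score at S541, F2335. After flipping Y the toolpath is (49.716,43.943) → (47.027,40.473) → (36.020,40.219) → (27.941,42.411) → (34.036,46.278).

Shape 4 is a regular polygon drawn with `<polygon>`. Its stroke #ff0000 means engrave at S209, F3057. After flipping Y the toolpath is (19.813,49.338) → (24.948,61.567) → (37.227,66.584) → (49.456,61.449) → (54.473,49.170) → (49.338,36.941) → (37.059,31.924) → (24.830,37.059) → (19.813,49.338), returning to the start.

Shape 5 is a cubic bezier drawn with `<path>`. Its stroke #008000 means score at S541, F2335. After flipping Y the toolpath is (141.299,87.953) → (137.818,72.875) → (137.981,59.269) → (137.714,49.137) → (132.945,44.478).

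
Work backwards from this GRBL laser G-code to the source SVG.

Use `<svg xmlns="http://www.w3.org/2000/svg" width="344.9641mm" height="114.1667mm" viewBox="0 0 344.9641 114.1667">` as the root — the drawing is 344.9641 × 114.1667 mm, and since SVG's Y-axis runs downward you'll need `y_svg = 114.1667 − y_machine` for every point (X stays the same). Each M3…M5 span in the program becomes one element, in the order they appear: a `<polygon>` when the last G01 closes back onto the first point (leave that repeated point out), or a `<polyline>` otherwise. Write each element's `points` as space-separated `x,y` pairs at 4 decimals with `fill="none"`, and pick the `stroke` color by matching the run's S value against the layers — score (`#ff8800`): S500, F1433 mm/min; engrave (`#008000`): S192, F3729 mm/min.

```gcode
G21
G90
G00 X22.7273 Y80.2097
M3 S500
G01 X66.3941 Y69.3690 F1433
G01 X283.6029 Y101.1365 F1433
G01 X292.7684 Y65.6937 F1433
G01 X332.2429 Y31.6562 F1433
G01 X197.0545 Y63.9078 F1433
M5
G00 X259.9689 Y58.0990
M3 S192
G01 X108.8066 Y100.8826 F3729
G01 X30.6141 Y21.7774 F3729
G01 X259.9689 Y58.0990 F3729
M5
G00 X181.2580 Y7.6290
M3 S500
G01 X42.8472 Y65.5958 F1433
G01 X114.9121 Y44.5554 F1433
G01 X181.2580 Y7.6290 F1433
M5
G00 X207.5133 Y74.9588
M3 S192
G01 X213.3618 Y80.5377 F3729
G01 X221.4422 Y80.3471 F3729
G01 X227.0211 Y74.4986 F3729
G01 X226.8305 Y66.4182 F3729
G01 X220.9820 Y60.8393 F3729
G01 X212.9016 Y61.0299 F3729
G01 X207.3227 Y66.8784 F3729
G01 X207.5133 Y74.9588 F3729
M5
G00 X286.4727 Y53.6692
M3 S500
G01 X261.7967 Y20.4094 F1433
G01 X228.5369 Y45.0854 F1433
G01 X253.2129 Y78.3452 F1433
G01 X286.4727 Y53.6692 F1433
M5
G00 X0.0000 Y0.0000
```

<svg xmlns="http://www.w3.org/2000/svg" width="344.9641mm" height="114.1667mm" viewBox="0 0 344.9641 114.1667">
  <polyline points="22.7273,33.9570 66.3941,44.7977 283.6029,13.0302 292.7684,48.4730 332.2429,82.5105 197.0545,50.2589" fill="none" stroke="#ff8800"/>
  <polygon points="259.9689,56.0677 108.8066,13.2841 30.6141,92.3893" fill="none" stroke="#008000"/>
  <polygon points="181.2580,106.5377 42.8472,48.5709 114.9121,69.6113" fill="none" stroke="#ff8800"/>
  <polygon points="207.5133,39.2079 213.3618,33.6290 221.4422,33.8196 227.0211,39.6681 226.8305,47.7485 220.9820,53.3274 212.9016,53.1368 207.3227,47.2883" fill="none" stroke="#008000"/>
  <polygon points="286.4727,60.4975 261.7967,93.7573 228.5369,69.0813 253.2129,35.8215" fill="none" stroke="#ff8800"/>
</svg>

Machine Y-up, SVG Y-down with viewBox height 114.1667, so y_svg = 114.1667 − y_machine; X carries over.

Run 1: the run's S500 means `#ff8800` (score). The run is open, so emit a `<polyline>` with points (Y-flipped): 22.7273,33.9570 66.3941,44.7977 283.6029,13.0302 292.7684,48.4730 332.2429,82.5105 197.0545,50.2589.

Run 2: S192 ⇒ engrave layer `#008000`. The run returns to its start, so emit a `<polygon>` with points (Y-flipped): 259.9689,56.0677 108.8066,13.2841 30.6141,92.3893.

Run 3: S500 ⇒ score layer `#ff8800`. The run returns to its start, so emit a `<polygon>` with points (Y-flipped): 181.2580,106.5377 42.8472,48.5709 114.9121,69.6113.

Run 4: power S192 maps to stroke `#008000` (engrave). The run returns to its start, so emit a `<polygon>` with points (Y-flipped): 207.5133,39.2079 213.3618,33.6290 221.4422,33.8196 227.0211,39.6681 226.8305,47.7485 220.9820,53.3274 212.9016,53.1368 207.3227,47.2883.

Run 5: the run's S500 means `#ff8800` (score). The run returns to its start, so emit a `<polygon>` with points (Y-flipped): 286.4727,60.4975 261.7967,93.7573 228.5369,69.0813 253.2129,35.8215.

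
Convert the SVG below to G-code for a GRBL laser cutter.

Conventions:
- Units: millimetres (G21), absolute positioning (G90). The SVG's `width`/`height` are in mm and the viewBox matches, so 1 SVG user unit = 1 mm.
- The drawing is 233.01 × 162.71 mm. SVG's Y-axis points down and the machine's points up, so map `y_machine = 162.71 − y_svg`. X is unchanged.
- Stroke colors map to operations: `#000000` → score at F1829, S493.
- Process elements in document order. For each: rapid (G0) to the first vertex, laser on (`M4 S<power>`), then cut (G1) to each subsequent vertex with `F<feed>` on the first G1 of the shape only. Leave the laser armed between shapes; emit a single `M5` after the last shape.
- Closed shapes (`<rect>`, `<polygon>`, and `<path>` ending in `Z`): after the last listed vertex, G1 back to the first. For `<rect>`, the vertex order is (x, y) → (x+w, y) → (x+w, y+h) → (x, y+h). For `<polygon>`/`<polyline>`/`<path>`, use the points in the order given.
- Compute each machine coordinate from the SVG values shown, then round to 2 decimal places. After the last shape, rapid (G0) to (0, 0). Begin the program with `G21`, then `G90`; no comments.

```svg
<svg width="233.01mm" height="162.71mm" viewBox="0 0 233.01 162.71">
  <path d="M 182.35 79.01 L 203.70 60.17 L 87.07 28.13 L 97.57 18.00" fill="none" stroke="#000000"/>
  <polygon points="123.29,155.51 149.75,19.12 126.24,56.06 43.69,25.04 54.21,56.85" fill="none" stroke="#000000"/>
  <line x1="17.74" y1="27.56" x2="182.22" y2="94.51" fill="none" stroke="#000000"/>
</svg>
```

Since the viewBox matches the mm dimensions, user units are millimetres directly. The only transform is the Y-flip y_m = 162.71 − y_svg.

Shape 1 is a open polyline drawn with `<path>`. Its stroke #000000 means score at S493, F1829. After flipping Y the toolpath is (182.35,83.70) → (203.70,102.54) → (87.07,134.58) → (97.57,144.71).

Shape 2 is a closed polygon drawn with `<polygon>`. Its stroke #000000 means score at S493, F1829. After flipping Y the toolpath is (123.29,7.20) → (149.75,143.59) → (126.24,106.65) → (43.69,137.67) → (54.21,105.86) → (123.29,7.20), returning to the start.

Shape 3 is a line segment drawn with `<line>`. Its stroke #000000 means score at S493, F1829. After flipping Y the toolpath is (17.74,135.15) → (182.22,68.20).

G21
G90
G0 X182.35 Y83.70
M4 S493
G1 X203.70 Y102.54 F1829
G1 X87.07 Y134.58
G1 X97.57 Y144.71
G0 X123.29 Y7.20
M4 S493
G1 X149.75 Y143.59 F1829
G1 X126.24 Y106.65
G1 X43.69 Y137.67
G1 X54.21 Y105.86
G1 X123.29 Y7.20
G0 X17.74 Y135.15
M4 S493
G1 X182.22 Y68.20 F1829
M5
G0 X0.00 Y0.00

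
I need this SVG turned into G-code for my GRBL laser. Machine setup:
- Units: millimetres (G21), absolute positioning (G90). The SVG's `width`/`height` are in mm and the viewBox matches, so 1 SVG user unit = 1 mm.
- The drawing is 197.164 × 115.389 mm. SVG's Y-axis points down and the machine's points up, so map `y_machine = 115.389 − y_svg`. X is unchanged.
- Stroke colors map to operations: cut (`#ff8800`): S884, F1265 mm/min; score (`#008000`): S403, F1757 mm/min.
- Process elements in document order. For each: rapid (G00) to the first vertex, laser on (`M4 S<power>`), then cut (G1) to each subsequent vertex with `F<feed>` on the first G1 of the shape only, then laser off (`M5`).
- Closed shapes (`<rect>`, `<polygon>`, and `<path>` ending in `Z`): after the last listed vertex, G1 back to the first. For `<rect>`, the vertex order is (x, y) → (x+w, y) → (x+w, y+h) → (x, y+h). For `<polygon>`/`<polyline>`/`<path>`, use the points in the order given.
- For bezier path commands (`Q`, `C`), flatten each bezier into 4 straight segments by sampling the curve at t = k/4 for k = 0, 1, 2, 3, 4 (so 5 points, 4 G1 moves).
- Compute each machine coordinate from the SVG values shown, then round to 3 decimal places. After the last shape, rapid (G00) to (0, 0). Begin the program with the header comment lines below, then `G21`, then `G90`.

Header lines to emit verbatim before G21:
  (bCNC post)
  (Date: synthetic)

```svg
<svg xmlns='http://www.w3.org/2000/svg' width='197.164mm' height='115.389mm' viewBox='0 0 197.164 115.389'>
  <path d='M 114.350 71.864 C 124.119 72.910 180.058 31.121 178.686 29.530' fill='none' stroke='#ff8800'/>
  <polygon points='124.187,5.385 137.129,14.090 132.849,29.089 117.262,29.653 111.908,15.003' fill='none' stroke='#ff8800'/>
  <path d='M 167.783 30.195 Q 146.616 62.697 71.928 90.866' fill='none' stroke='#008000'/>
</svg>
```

viewBox `0 0 197.164 115.389` with mm width/height → 1 unit = 1 mm. Flip: y_m = 115.389 − y_svg.

**Shape 1** — `<path>` cubic bezier, stroke `#ff8800` → cut (S884, F1265). Control points (SVG): P0=(114.350,71.864), P1=(124.119,72.910), P2=(180.058,31.121), P3=(178.686,29.530); sampled at t=k/4. Machine vertices: (114.350,43.525) → (128.717,49.475) → (150.696,63.703) → (170.586,78.426) → (178.686,85.859). Open path.

**Shape 2** — `<polygon>` regular polygon, stroke `#ff8800` → cut (S884, F1265). Machine vertices: (124.187,110.004) → (137.129,101.299) → (132.849,86.300) → (117.262,85.736) → (111.908,100.386) → (124.187,110.004). Closed: final G1 returns to the first vertex.

**Shape 3** — `<path>` quadratic bezier, stroke `#008000` → score (S403, F1757). Control points (SVG): P0=(167.783,30.195), P1=(146.616,62.697), P2=(71.928,90.866); sampled at t=k/4. Machine vertices: (167.783,85.194) → (153.854,69.214) → (133.236,53.775) → (105.927,38.878) → (71.928,24.523). Open path.

(bCNC post)
(Date: synthetic)
G21
G90
G00 X114.350 Y43.525
M4 S884
G1 X128.717 Y49.475 F1265
G1 X150.696 Y63.703
G1 X170.586 Y78.426
G1 X178.686 Y85.859
M5
G00 X124.187 Y110.004
M4 S884
G1 X137.129 Y101.299 F1265
G1 X132.849 Y86.300
G1 X117.262 Y85.736
G1 X111.908 Y100.386
G1 X124.187 Y110.004
M5
G00 X167.783 Y85.194
M4 S403
G1 X153.854 Y69.214 F1757
G1 X133.236 Y53.775
G1 X105.927 Y38.878
G1 X71.928 Y24.523
M5
G00 X0.000 Y0.000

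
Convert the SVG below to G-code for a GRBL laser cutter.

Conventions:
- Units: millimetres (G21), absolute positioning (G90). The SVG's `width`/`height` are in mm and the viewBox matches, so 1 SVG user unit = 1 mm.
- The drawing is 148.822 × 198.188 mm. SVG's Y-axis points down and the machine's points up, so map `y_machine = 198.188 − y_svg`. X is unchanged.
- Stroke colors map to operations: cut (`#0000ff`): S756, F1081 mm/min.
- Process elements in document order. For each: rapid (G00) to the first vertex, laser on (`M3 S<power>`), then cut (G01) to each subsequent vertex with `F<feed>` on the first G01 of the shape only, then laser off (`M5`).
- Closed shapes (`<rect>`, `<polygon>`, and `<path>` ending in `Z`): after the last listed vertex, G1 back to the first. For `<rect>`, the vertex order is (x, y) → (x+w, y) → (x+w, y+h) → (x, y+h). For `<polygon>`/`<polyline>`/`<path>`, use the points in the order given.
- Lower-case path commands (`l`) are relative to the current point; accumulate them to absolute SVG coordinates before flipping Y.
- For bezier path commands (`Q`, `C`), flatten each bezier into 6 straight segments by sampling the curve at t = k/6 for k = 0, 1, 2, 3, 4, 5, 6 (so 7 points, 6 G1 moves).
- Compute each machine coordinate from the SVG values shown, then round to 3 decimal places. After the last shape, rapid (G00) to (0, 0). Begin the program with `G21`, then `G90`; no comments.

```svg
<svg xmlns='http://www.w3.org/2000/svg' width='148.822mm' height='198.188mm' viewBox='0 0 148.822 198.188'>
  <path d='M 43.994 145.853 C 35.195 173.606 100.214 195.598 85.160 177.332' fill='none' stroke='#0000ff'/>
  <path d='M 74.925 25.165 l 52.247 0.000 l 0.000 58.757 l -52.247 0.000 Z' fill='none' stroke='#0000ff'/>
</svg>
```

G21
G90
G00 X43.994 Y52.335
M3 S756
G01 X45.034 Y39.098 F1081
G01 X54.101 Y27.780
G01 X66.923 Y19.338
G01 X79.223 Y14.732
G01 X86.727 Y14.918
G01 X85.160 Y20.856
M5
G00 X74.925 Y173.023
M3 S756
G01 X127.172 Y173.023 F1081
G01 X127.172 Y114.266
G01 X74.925 Y114.266
G01 X74.925 Y173.023
M5
G00 X0.000 Y0.000

Since the viewBox matches the mm dimensions, user units are millimetres directly. The only transform is the Y-flip y_m = 198.188 − y_svg.

Shape 1 is a cubic bezier drawn with `<path>`. Its stroke #0000ff means cut at S756, F1081. After flipping Y the toolpath is (43.994,52.335) → (45.034,39.098) → (54.101,27.780) → (66.923,19.338) → (79.223,14.732) → (86.727,14.918) → (85.160,20.856).

Shape 2 is a rectangle drawn with `<path>`. Its stroke #0000ff means cut at S756, F1081. After flipping Y the toolpath is (74.925,173.023) → (127.172,173.023) → (127.172,114.266) → (74.925,114.266) → (74.925,173.023), returning to the start.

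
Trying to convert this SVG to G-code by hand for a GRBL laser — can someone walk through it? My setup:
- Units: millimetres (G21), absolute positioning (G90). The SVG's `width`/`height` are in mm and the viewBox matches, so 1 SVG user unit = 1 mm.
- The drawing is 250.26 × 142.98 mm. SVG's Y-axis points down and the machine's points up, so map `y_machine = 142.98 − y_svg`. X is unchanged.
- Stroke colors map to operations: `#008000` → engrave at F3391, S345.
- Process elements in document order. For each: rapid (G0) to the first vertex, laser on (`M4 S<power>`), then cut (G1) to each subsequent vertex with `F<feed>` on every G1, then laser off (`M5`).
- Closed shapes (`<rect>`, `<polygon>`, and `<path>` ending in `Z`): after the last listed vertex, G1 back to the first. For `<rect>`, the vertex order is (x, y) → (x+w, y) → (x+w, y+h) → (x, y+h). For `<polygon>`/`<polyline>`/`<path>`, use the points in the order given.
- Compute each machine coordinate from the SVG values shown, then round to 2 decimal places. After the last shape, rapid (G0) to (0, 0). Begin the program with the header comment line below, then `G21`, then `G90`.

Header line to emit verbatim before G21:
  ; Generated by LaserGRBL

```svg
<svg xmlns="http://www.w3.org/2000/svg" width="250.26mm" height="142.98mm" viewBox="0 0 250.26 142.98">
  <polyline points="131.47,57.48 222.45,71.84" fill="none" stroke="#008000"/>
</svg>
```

; Generated by LaserGRBL
G21
G90
G0 X131.47 Y85.50
M4 S345
G1 X222.45 Y71.14 F3391
M5
G0 X0.00 Y0.00

Since the viewBox matches the mm dimensions, user units are millimetres directly. The only transform is the Y-flip y_m = 142.98 − y_svg.

Shape 1 is a line segment drawn with `<polyline>`. Its stroke #008000 means engrave at S345, F3391. After flipping Y the toolpath is (131.47,85.50) → (222.45,71.14).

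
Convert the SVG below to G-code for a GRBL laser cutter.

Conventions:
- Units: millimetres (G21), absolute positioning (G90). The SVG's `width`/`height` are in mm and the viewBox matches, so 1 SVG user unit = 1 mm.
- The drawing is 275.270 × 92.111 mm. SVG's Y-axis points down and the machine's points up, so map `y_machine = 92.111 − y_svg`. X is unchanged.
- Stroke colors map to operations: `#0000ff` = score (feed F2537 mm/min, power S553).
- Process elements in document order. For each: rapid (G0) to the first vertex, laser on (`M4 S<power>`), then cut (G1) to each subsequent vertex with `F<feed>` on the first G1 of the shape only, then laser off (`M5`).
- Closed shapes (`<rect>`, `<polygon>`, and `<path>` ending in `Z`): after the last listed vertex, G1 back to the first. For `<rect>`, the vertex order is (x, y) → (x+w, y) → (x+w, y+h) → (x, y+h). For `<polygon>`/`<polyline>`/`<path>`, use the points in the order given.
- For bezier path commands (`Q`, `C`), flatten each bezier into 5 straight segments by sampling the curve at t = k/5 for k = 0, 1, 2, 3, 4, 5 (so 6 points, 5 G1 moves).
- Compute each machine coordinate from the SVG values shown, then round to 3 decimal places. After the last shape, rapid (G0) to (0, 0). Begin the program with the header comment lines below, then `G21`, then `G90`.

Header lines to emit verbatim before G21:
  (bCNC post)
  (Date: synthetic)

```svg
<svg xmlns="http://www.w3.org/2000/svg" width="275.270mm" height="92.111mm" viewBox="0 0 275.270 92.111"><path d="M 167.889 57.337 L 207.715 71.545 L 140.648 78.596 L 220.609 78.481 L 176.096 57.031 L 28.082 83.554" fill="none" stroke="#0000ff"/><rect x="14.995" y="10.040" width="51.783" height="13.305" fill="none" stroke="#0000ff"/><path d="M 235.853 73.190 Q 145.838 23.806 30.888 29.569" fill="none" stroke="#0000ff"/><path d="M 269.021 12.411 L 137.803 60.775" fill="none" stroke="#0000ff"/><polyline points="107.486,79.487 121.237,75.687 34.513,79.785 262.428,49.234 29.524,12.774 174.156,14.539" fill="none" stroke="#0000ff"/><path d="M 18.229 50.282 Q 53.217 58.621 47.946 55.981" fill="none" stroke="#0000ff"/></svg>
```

(bCNC post)
(Date: synthetic)
G21
G90
G0 X167.889 Y34.774
M4 S553
G1 X207.715 Y20.566 F2537
G1 X140.648 Y13.515
G1 X220.609 Y13.630
G1 X176.096 Y35.080
G1 X28.082 Y8.557
M5
G0 X14.995 Y82.071
M4 S553
G1 X66.778 Y82.071 F2537
G1 X66.778 Y68.766
G1 X14.995 Y68.766
G1 X14.995 Y82.071
M5
G0 X235.853 Y18.921
M4 S553
G1 X198.850 Y36.469 F2537
G1 X159.851 Y49.605
G1 X118.858 Y58.329
G1 X75.871 Y62.641
G1 X30.888 Y62.542
M5
G0 X269.021 Y79.700
M4 S553
G1 X137.803 Y31.336 F2537
M5
G0 X107.486 Y12.624
M4 S553
G1 X121.237 Y16.424 F2537
G1 X34.513 Y12.326
G1 X262.428 Y42.877
G1 X29.524 Y79.337
G1 X174.156 Y77.572
M5
G0 X18.229 Y41.829
M4 S553
G1 X30.614 Y38.933 F2537
G1 X39.778 Y36.914
G1 X45.721 Y35.775
G1 X48.444 Y35.513
G1 X47.946 Y36.130
M5
G0 X0.000 Y0.000

1 u = 1 mm; y_m = 92.111 − y.

[1] `<path>` open polyline, #0000ff→score S553 F2537: (167.889,34.774) → (207.715,20.566) → (140.648,13.515) → (220.609,13.630) → (176.096,35.080) → (28.082,8.557)

[2] `<rect>` rectangle, #0000ff→score S553 F2537: (14.995,82.071) → (66.778,82.071) → (66.778,68.766) → (14.995,68.766) → (14.995,82.071) (closed)

[3] `<path>` quadratic bezier, #0000ff→score S553 F2537: (235.853,18.921) → (198.850,36.469) → (159.851,49.605) → (118.858,58.329) → (75.871,62.641) → (30.888,62.542)

[4] `<path>` line segment, #0000ff→score S553 F2537: (269.021,79.700) → (137.803,31.336)

[5] `<polyline>` open polyline, #0000ff→score S553 F2537: (107.486,12.624) → (121.237,16.424) → (34.513,12.326) → (262.428,42.877) → (29.524,79.337) → (174.156,77.572)

[6] `<path>` quadratic bezier, #0000ff→score S553 F2537: (18.229,41.829) → (30.614,38.933) → (39.778,36.914) → (45.721,35.775) → (48.444,35.513) → (47.946,36.130)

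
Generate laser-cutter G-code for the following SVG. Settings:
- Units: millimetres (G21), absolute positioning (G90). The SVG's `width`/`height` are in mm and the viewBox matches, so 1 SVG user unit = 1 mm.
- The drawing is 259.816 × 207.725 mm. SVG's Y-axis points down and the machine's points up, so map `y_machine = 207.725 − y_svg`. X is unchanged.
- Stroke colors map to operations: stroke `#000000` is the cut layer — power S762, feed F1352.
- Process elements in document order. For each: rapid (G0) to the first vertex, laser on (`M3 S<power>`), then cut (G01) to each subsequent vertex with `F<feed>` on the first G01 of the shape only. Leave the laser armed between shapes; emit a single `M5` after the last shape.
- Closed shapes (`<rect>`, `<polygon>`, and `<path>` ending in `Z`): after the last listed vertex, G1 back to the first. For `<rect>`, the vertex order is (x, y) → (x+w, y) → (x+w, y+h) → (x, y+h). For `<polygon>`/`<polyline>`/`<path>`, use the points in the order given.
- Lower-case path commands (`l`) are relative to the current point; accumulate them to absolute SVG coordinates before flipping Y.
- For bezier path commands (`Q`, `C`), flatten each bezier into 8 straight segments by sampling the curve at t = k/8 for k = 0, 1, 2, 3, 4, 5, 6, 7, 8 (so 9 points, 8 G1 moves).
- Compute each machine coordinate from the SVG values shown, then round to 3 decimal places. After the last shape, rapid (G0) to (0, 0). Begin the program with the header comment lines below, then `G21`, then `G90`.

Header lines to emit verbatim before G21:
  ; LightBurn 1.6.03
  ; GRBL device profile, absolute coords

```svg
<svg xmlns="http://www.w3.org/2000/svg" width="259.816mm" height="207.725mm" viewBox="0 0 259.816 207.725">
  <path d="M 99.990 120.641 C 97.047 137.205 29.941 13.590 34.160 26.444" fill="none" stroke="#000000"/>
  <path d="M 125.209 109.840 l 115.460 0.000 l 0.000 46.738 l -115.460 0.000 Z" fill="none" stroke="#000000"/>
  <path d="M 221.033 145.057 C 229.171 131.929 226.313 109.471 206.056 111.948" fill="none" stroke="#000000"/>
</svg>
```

Since the viewBox matches the mm dimensions, user units are millimetres directly. The only transform is the Y-flip y_m = 207.725 − y_svg.

Shape 1 is a cubic bezier drawn with `<path>`. Its stroke #000000 means cut at S762, F1352. After flipping Y the toolpath is (99.990,87.084) → (96.143,86.903) → (87.869,96.622) → (76.755,112.999) → (64.389,132.791) → (52.359,152.758) → (42.252,169.656) → (35.657,180.245) → (34.160,181.281).

Shape 2 is a rectangle drawn with `<path>`. Its stroke #000000 means cut at S762, F1352. After flipping Y the toolpath is (125.209,97.885) → (240.669,97.885) → (240.669,51.147) → (125.209,51.147) → (125.209,97.885), returning to the start.

Shape 3 is a cubic bezier drawn with `<path>`. Its stroke #000000 means cut at S762, F1352. After flipping Y the toolpath is (221.033,62.668) → (223.557,67.961) → (224.975,73.728) → (225.212,79.566) → (224.193,85.074) → (221.843,89.851) → (218.086,93.495) → (212.849,95.604) → (206.056,95.777).

; LightBurn 1.6.03
; GRBL device profile, absolute coords
G21
G90
G0 X99.990 Y87.084
M3 S762
G01 X96.143 Y86.903 F1352
G01 X87.869 Y96.622
G01 X76.755 Y112.999
G01 X64.389 Y132.791
G01 X52.359 Y152.758
G01 X42.252 Y169.656
G01 X35.657 Y180.245
G01 X34.160 Y181.281
G0 X125.209 Y97.885
M3 S762
G01 X240.669 Y97.885 F1352
G01 X240.669 Y51.147
G01 X125.209 Y51.147
G01 X125.209 Y97.885
G0 X221.033 Y62.668
M3 S762
G01 X223.557 Y67.961 F1352
G01 X224.975 Y73.728
G01 X225.212 Y79.566
G01 X224.193 Y85.074
G01 X221.843 Y89.851
G01 X218.086 Y93.495
G01 X212.849 Y95.604
G01 X206.056 Y95.777
M5
G0 X0.000 Y0.000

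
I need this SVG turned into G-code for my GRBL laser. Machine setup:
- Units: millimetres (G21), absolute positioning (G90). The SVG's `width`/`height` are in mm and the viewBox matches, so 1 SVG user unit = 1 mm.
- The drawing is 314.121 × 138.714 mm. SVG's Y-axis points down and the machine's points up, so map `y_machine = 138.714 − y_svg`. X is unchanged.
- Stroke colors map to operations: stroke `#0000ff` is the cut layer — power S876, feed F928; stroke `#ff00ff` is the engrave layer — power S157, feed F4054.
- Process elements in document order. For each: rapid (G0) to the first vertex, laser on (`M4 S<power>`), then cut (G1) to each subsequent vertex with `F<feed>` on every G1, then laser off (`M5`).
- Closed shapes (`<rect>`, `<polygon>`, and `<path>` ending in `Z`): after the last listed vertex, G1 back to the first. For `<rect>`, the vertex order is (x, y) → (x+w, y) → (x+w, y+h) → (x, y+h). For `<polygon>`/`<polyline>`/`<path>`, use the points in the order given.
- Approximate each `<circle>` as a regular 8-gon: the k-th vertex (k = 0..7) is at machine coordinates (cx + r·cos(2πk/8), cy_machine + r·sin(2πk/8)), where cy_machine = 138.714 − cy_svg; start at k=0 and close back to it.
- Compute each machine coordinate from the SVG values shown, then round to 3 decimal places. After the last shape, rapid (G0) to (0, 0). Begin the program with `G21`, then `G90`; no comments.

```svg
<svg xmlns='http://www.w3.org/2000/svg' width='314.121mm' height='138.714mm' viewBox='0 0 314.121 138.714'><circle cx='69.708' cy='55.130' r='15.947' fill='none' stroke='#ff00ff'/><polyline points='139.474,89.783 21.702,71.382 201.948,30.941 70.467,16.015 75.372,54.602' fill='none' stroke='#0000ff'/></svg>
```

G21
G90
G0 X85.655 Y83.584
M4 S157
G1 X80.984 Y94.860 F4054
G1 X69.708 Y99.531 F4054
G1 X58.432 Y94.860 F4054
G1 X53.761 Y83.584 F4054
G1 X58.432 Y72.308 F4054
G1 X69.708 Y67.637 F4054
G1 X80.984 Y72.308 F4054
G1 X85.655 Y83.584 F4054
M5
G0 X139.474 Y48.931
M4 S876
G1 X21.702 Y67.332 F928
G1 X201.948 Y107.773 F928
G1 X70.467 Y122.699 F928
G1 X75.372 Y84.112 F928
M5
G0 X0.000 Y0.000

Since the viewBox matches the mm dimensions, user units are millimetres directly. The only transform is the Y-flip y_m = 138.714 − y_svg.

Shape 1 is a circle drawn with `<circle>`. Its stroke #ff00ff means engrave at S157, F4054. After flipping Y the toolpath is (85.655,83.584) → (80.984,94.860) → (69.708,99.531) → (58.432,94.860) → (53.761,83.584) → (58.432,72.308) → (69.708,67.637) → (80.984,72.308) → (85.655,83.584), returning to the start.

Shape 2 is a open polyline drawn with `<polyline>`. Its stroke #0000ff means cut at S876, F928. After flipping Y the toolpath is (139.474,48.931) → (21.702,67.332) → (201.948,107.773) → (70.467,122.699) → (75.372,84.112).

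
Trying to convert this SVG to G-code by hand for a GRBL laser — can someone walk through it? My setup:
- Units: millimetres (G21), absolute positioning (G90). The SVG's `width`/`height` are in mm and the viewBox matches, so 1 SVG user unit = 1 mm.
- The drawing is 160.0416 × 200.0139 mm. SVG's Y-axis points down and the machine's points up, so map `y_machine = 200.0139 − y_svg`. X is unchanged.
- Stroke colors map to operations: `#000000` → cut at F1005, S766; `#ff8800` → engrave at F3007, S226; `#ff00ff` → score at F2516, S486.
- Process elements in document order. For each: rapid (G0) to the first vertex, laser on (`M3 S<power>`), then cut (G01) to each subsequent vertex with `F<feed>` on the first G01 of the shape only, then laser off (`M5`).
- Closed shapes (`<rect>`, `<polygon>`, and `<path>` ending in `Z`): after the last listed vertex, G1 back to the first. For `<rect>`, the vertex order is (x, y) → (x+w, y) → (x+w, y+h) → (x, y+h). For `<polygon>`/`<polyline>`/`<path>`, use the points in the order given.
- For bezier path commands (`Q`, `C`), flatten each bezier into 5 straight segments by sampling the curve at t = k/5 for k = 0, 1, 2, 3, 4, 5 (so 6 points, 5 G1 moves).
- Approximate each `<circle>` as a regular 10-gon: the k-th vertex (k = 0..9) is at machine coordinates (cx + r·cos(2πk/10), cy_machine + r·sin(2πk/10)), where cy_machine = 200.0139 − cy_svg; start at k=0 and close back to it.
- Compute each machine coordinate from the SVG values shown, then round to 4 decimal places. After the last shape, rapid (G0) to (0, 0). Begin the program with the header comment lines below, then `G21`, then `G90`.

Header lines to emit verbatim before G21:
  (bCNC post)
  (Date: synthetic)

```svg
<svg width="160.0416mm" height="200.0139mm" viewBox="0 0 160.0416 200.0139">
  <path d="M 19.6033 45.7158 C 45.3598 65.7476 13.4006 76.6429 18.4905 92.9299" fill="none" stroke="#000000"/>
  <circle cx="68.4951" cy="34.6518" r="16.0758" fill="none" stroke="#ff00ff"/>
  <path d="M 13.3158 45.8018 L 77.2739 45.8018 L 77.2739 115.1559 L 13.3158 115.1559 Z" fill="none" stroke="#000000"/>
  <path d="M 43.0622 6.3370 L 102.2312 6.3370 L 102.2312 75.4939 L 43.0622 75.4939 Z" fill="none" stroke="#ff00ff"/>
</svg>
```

(bCNC post)
(Date: synthetic)
G21
G90
G0 X19.6033 Y154.2981
M3 S766
G01 X28.8894 Y143.2592 F1005
G01 X28.8725 Y133.7157
G01 X24.1012 Y124.9702
G01 X19.1243 Y116.3254
G01 X18.4905 Y107.0840
M5
G0 X84.5709 Y165.3621
M3 S486
G01 X81.5007 Y174.8112 F2516
G01 X73.4628 Y180.6511
G01 X63.5274 Y180.6511
G01 X55.4895 Y174.8112
G01 X52.4193 Y165.3621
G01 X55.4895 Y155.9130
G01 X63.5274 Y150.0731
G01 X73.4628 Y150.0731
G01 X81.5007 Y155.9130
G01 X84.5709 Y165.3621
M5
G0 X13.3158 Y154.2121
M3 S766
G01 X77.2739 Y154.2121 F1005
G01 X77.2739 Y84.8580
G01 X13.3158 Y84.8580
G01 X13.3158 Y154.2121
M5
G0 X43.0622 Y193.6769
M3 S486
G01 X102.2312 Y193.6769 F2516
G01 X102.2312 Y124.5200
G01 X43.0622 Y124.5200
G01 X43.0622 Y193.6769
M5
G0 X0.0000 Y0.0000

1 u = 1 mm; y_m = 200.0139 − y.

[1] `<path>` cubic bezier, #000000→cut S766 F1005: (19.6033,154.2981) → (28.8894,143.2592) → (28.8725,133.7157) → (24.1012,124.9702) → (19.1243,116.3254) → (18.4905,107.0840)

[2] `<circle>` circle, #ff00ff→score S486 F2516: (84.5709,165.3621) → (81.5007,174.8112) → (73.4628,180.6511) → (63.5274,180.6511) → (55.4895,174.8112) → (52.4193,165.3621) → (55.4895,155.9130) → (63.5274,150.0731) → (73.4628,150.0731) → (81.5007,155.9130) → (84.5709,165.3621) (closed)

[3] `<path>` rectangle, #000000→cut S766 F1005: (13.3158,154.2121) → (77.2739,154.2121) → (77.2739,84.8580) → (13.3158,84.8580) → (13.3158,154.2121) (closed)

[4] `<path>` rectangle, #ff00ff→score S486 F2516: (43.0622,193.6769) → (102.2312,193.6769) → (102.2312,124.5200) → (43.0622,124.5200) → (43.0622,193.6769) (closed)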